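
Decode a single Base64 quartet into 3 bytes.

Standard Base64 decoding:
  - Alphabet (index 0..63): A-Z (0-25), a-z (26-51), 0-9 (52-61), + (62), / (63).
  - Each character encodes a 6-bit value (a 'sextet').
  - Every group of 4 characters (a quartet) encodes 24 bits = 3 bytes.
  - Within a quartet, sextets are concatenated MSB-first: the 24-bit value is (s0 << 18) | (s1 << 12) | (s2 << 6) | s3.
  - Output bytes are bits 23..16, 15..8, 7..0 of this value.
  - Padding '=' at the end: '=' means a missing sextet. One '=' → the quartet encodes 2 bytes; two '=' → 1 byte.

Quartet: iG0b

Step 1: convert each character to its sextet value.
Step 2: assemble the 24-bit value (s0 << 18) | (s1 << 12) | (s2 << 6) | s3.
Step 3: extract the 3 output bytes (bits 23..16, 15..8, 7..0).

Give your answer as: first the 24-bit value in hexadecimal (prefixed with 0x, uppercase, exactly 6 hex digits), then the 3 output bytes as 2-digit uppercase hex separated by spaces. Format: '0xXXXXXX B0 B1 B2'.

Answer: 0x886D1B 88 6D 1B

Derivation:
Sextets: i=34, G=6, 0=52, b=27
24-bit: (34<<18) | (6<<12) | (52<<6) | 27
      = 0x880000 | 0x006000 | 0x000D00 | 0x00001B
      = 0x886D1B
Bytes: (v>>16)&0xFF=88, (v>>8)&0xFF=6D, v&0xFF=1B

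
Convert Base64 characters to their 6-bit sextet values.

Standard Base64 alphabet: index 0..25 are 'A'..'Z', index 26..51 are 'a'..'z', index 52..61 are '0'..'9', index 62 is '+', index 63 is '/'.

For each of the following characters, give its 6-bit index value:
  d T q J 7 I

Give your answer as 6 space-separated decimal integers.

Answer: 29 19 42 9 59 8

Derivation:
'd': a..z range, 26 + ord('d') − ord('a') = 29
'T': A..Z range, ord('T') − ord('A') = 19
'q': a..z range, 26 + ord('q') − ord('a') = 42
'J': A..Z range, ord('J') − ord('A') = 9
'7': 0..9 range, 52 + ord('7') − ord('0') = 59
'I': A..Z range, ord('I') − ord('A') = 8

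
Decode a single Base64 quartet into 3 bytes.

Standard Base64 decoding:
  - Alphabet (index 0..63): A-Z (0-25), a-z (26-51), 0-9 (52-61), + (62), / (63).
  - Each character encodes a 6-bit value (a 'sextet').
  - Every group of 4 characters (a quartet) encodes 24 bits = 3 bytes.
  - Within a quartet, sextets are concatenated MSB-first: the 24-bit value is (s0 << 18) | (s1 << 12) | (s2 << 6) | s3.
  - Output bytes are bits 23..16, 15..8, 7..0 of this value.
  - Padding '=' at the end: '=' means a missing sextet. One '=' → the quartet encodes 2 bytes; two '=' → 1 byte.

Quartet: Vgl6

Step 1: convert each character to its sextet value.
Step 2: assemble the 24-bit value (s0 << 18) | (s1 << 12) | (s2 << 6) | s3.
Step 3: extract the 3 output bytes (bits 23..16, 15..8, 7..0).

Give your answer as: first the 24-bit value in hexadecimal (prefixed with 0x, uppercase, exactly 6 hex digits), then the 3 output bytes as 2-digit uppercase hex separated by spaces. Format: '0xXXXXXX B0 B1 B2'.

Answer: 0x56097A 56 09 7A

Derivation:
Sextets: V=21, g=32, l=37, 6=58
24-bit: (21<<18) | (32<<12) | (37<<6) | 58
      = 0x540000 | 0x020000 | 0x000940 | 0x00003A
      = 0x56097A
Bytes: (v>>16)&0xFF=56, (v>>8)&0xFF=09, v&0xFF=7A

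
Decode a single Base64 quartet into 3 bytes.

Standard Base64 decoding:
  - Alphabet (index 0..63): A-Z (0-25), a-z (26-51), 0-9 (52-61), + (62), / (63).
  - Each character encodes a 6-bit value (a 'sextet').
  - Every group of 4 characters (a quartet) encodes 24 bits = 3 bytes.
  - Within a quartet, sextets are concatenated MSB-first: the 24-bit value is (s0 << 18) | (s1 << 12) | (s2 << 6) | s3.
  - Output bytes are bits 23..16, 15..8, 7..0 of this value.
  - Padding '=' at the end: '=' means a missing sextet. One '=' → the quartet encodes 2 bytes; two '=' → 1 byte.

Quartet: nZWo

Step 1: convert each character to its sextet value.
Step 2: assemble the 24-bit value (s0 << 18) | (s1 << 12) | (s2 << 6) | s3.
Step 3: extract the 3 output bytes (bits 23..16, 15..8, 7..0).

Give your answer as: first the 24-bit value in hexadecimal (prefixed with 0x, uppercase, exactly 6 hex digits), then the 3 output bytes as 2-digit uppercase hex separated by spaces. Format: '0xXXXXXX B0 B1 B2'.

Answer: 0x9D95A8 9D 95 A8

Derivation:
Sextets: n=39, Z=25, W=22, o=40
24-bit: (39<<18) | (25<<12) | (22<<6) | 40
      = 0x9C0000 | 0x019000 | 0x000580 | 0x000028
      = 0x9D95A8
Bytes: (v>>16)&0xFF=9D, (v>>8)&0xFF=95, v&0xFF=A8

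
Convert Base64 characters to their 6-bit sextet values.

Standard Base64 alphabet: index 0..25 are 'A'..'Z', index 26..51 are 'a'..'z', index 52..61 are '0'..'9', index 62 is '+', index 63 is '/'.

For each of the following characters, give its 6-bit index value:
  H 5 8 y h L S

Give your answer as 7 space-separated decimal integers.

Answer: 7 57 60 50 33 11 18

Derivation:
'H': A..Z range, ord('H') − ord('A') = 7
'5': 0..9 range, 52 + ord('5') − ord('0') = 57
'8': 0..9 range, 52 + ord('8') − ord('0') = 60
'y': a..z range, 26 + ord('y') − ord('a') = 50
'h': a..z range, 26 + ord('h') − ord('a') = 33
'L': A..Z range, ord('L') − ord('A') = 11
'S': A..Z range, ord('S') − ord('A') = 18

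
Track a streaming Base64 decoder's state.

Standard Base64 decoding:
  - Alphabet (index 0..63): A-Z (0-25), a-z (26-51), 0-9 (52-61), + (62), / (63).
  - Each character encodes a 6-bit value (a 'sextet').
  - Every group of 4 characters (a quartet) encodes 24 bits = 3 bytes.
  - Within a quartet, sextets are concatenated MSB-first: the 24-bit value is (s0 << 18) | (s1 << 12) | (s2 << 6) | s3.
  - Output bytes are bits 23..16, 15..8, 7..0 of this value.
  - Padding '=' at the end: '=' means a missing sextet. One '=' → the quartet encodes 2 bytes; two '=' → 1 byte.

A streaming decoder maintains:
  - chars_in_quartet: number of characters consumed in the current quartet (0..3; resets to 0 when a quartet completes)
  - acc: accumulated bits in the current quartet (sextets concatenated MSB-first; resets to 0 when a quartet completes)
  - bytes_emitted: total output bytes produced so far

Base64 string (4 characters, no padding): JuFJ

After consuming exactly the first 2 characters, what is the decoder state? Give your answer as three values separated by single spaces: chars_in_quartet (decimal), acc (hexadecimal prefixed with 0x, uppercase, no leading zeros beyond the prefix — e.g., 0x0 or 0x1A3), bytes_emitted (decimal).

Answer: 2 0x26E 0

Derivation:
After char 0 ('J'=9): chars_in_quartet=1 acc=0x9 bytes_emitted=0
After char 1 ('u'=46): chars_in_quartet=2 acc=0x26E bytes_emitted=0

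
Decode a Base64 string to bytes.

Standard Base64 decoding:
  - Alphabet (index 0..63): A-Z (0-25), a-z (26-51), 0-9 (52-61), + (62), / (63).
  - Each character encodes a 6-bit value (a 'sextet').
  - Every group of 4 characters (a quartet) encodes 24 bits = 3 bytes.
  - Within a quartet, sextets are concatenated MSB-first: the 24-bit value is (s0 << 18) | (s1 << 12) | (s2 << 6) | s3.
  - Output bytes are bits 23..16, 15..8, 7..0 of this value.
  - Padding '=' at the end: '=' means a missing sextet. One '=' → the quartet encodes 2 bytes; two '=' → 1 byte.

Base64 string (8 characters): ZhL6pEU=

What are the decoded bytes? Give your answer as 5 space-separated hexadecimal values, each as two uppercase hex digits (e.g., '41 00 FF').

After char 0 ('Z'=25): chars_in_quartet=1 acc=0x19 bytes_emitted=0
After char 1 ('h'=33): chars_in_quartet=2 acc=0x661 bytes_emitted=0
After char 2 ('L'=11): chars_in_quartet=3 acc=0x1984B bytes_emitted=0
After char 3 ('6'=58): chars_in_quartet=4 acc=0x6612FA -> emit 66 12 FA, reset; bytes_emitted=3
After char 4 ('p'=41): chars_in_quartet=1 acc=0x29 bytes_emitted=3
After char 5 ('E'=4): chars_in_quartet=2 acc=0xA44 bytes_emitted=3
After char 6 ('U'=20): chars_in_quartet=3 acc=0x29114 bytes_emitted=3
Padding '=': partial quartet acc=0x29114 -> emit A4 45; bytes_emitted=5

Answer: 66 12 FA A4 45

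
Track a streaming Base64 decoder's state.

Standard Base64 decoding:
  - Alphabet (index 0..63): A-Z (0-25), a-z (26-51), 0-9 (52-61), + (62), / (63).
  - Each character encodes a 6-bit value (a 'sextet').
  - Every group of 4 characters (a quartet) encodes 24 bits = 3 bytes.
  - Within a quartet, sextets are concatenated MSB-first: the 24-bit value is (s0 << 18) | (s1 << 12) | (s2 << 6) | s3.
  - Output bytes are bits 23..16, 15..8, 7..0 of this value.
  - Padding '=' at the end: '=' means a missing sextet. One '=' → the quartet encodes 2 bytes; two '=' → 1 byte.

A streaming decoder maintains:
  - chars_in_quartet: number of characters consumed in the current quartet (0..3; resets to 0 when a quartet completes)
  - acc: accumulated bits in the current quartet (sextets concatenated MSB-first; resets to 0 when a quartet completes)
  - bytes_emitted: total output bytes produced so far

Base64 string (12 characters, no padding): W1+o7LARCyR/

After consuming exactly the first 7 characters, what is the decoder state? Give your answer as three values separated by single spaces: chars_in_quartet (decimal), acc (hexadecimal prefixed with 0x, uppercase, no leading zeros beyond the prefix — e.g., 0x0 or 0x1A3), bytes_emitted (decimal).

After char 0 ('W'=22): chars_in_quartet=1 acc=0x16 bytes_emitted=0
After char 1 ('1'=53): chars_in_quartet=2 acc=0x5B5 bytes_emitted=0
After char 2 ('+'=62): chars_in_quartet=3 acc=0x16D7E bytes_emitted=0
After char 3 ('o'=40): chars_in_quartet=4 acc=0x5B5FA8 -> emit 5B 5F A8, reset; bytes_emitted=3
After char 4 ('7'=59): chars_in_quartet=1 acc=0x3B bytes_emitted=3
After char 5 ('L'=11): chars_in_quartet=2 acc=0xECB bytes_emitted=3
After char 6 ('A'=0): chars_in_quartet=3 acc=0x3B2C0 bytes_emitted=3

Answer: 3 0x3B2C0 3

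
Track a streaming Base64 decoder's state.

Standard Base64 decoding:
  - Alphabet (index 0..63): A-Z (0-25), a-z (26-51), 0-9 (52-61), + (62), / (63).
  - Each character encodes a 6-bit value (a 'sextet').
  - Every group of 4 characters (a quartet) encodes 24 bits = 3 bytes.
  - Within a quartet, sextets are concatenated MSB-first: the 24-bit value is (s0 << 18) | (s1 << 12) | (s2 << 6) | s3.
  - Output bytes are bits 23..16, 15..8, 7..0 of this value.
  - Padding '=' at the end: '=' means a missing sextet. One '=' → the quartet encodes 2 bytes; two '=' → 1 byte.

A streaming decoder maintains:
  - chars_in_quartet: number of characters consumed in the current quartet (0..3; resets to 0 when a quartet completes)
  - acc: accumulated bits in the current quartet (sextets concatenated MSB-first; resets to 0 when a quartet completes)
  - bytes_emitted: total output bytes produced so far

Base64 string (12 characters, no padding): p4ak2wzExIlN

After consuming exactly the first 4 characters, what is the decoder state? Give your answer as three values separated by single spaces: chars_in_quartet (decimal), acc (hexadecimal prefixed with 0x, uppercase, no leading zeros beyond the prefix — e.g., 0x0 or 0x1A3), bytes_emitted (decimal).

After char 0 ('p'=41): chars_in_quartet=1 acc=0x29 bytes_emitted=0
After char 1 ('4'=56): chars_in_quartet=2 acc=0xA78 bytes_emitted=0
After char 2 ('a'=26): chars_in_quartet=3 acc=0x29E1A bytes_emitted=0
After char 3 ('k'=36): chars_in_quartet=4 acc=0xA786A4 -> emit A7 86 A4, reset; bytes_emitted=3

Answer: 0 0x0 3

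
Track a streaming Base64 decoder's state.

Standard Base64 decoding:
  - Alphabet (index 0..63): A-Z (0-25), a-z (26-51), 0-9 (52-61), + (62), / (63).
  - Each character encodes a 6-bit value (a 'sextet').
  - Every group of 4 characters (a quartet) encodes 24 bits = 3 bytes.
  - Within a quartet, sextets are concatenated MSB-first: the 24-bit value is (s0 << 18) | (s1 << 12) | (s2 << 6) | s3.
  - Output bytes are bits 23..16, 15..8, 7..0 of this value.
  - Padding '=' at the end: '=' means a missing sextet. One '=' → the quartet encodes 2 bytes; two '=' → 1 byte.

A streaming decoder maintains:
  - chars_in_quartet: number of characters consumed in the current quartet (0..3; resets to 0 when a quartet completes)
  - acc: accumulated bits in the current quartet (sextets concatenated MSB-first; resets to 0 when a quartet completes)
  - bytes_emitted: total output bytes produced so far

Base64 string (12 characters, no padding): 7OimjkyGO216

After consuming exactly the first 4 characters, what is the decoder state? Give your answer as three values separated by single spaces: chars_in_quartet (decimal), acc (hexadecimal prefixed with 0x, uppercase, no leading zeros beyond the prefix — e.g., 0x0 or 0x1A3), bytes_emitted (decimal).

After char 0 ('7'=59): chars_in_quartet=1 acc=0x3B bytes_emitted=0
After char 1 ('O'=14): chars_in_quartet=2 acc=0xECE bytes_emitted=0
After char 2 ('i'=34): chars_in_quartet=3 acc=0x3B3A2 bytes_emitted=0
After char 3 ('m'=38): chars_in_quartet=4 acc=0xECE8A6 -> emit EC E8 A6, reset; bytes_emitted=3

Answer: 0 0x0 3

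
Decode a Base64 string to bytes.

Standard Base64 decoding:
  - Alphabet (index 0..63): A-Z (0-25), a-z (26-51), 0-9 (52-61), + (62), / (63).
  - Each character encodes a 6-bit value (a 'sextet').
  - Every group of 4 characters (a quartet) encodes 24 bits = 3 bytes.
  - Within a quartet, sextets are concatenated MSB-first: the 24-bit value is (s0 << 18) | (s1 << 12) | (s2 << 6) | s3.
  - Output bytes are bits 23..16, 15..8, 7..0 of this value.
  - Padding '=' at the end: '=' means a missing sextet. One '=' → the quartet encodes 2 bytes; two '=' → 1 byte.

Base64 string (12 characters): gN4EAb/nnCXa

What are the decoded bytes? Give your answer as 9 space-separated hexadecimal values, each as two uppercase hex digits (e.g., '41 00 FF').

After char 0 ('g'=32): chars_in_quartet=1 acc=0x20 bytes_emitted=0
After char 1 ('N'=13): chars_in_quartet=2 acc=0x80D bytes_emitted=0
After char 2 ('4'=56): chars_in_quartet=3 acc=0x20378 bytes_emitted=0
After char 3 ('E'=4): chars_in_quartet=4 acc=0x80DE04 -> emit 80 DE 04, reset; bytes_emitted=3
After char 4 ('A'=0): chars_in_quartet=1 acc=0x0 bytes_emitted=3
After char 5 ('b'=27): chars_in_quartet=2 acc=0x1B bytes_emitted=3
After char 6 ('/'=63): chars_in_quartet=3 acc=0x6FF bytes_emitted=3
After char 7 ('n'=39): chars_in_quartet=4 acc=0x1BFE7 -> emit 01 BF E7, reset; bytes_emitted=6
After char 8 ('n'=39): chars_in_quartet=1 acc=0x27 bytes_emitted=6
After char 9 ('C'=2): chars_in_quartet=2 acc=0x9C2 bytes_emitted=6
After char 10 ('X'=23): chars_in_quartet=3 acc=0x27097 bytes_emitted=6
After char 11 ('a'=26): chars_in_quartet=4 acc=0x9C25DA -> emit 9C 25 DA, reset; bytes_emitted=9

Answer: 80 DE 04 01 BF E7 9C 25 DA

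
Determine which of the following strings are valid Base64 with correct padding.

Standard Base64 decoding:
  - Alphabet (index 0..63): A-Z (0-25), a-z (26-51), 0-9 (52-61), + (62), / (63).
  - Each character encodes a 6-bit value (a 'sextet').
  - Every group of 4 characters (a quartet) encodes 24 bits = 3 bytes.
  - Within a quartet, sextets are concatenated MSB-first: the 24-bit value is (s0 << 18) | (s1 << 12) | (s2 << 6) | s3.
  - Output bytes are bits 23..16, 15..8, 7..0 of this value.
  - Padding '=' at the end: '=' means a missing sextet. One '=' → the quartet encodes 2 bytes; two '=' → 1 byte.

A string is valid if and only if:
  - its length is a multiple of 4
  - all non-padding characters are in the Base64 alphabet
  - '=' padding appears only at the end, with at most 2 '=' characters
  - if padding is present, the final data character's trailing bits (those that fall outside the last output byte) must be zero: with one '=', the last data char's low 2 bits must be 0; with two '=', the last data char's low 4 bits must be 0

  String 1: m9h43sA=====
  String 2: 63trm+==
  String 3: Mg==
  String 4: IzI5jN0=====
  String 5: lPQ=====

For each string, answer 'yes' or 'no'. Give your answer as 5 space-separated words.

String 1: 'm9h43sA=====' → invalid (5 pad chars (max 2))
String 2: '63trm+==' → invalid (bad trailing bits)
String 3: 'Mg==' → valid
String 4: 'IzI5jN0=====' → invalid (5 pad chars (max 2))
String 5: 'lPQ=====' → invalid (5 pad chars (max 2))

Answer: no no yes no no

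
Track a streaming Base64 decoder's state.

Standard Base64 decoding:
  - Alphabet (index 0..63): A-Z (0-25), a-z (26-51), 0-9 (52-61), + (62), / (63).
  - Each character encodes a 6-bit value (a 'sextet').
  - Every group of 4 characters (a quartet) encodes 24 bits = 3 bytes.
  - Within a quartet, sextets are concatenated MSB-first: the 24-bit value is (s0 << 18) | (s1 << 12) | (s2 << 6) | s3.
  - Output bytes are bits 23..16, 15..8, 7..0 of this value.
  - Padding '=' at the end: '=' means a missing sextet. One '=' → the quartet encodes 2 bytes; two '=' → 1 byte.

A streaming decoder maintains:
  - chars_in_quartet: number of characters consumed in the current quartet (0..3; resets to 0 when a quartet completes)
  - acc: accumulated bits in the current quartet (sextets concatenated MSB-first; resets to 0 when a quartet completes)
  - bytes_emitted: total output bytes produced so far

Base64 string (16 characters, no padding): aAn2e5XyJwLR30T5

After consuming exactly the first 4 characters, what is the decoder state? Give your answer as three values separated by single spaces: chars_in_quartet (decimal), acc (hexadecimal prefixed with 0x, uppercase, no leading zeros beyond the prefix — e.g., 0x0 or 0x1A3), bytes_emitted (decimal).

After char 0 ('a'=26): chars_in_quartet=1 acc=0x1A bytes_emitted=0
After char 1 ('A'=0): chars_in_quartet=2 acc=0x680 bytes_emitted=0
After char 2 ('n'=39): chars_in_quartet=3 acc=0x1A027 bytes_emitted=0
After char 3 ('2'=54): chars_in_quartet=4 acc=0x6809F6 -> emit 68 09 F6, reset; bytes_emitted=3

Answer: 0 0x0 3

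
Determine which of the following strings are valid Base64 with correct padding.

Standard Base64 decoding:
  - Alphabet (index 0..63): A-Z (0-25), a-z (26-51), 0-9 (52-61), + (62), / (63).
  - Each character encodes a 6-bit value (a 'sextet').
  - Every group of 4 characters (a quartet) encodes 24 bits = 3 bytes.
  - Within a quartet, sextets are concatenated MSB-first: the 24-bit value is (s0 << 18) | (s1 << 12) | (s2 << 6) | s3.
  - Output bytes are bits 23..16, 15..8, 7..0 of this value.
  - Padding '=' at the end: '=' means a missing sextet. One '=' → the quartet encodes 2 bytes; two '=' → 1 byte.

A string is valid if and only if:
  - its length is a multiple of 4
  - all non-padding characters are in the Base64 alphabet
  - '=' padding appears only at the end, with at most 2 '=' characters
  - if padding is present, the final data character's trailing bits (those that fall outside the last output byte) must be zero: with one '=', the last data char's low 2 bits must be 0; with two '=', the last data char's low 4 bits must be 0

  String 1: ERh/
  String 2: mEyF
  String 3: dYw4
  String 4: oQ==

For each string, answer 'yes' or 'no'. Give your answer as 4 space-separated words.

Answer: yes yes yes yes

Derivation:
String 1: 'ERh/' → valid
String 2: 'mEyF' → valid
String 3: 'dYw4' → valid
String 4: 'oQ==' → valid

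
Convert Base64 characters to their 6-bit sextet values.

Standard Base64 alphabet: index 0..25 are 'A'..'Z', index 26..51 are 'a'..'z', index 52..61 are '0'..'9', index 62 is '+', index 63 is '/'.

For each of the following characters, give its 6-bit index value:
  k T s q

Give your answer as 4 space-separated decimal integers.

Answer: 36 19 44 42

Derivation:
'k': a..z range, 26 + ord('k') − ord('a') = 36
'T': A..Z range, ord('T') − ord('A') = 19
's': a..z range, 26 + ord('s') − ord('a') = 44
'q': a..z range, 26 + ord('q') − ord('a') = 42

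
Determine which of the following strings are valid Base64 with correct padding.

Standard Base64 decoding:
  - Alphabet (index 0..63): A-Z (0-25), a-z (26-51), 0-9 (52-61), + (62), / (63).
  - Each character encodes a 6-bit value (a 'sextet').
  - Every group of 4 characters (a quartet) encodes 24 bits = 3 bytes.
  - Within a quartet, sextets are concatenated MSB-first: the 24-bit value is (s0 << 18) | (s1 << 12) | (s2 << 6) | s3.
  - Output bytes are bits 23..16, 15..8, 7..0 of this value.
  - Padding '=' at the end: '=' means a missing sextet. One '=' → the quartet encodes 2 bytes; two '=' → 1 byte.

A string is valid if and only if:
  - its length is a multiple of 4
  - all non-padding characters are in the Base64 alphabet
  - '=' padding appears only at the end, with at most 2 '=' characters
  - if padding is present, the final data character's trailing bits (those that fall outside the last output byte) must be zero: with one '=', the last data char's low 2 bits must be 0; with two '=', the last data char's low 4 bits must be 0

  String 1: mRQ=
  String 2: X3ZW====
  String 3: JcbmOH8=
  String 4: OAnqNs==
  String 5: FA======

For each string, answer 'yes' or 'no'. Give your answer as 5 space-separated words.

String 1: 'mRQ=' → valid
String 2: 'X3ZW====' → invalid (4 pad chars (max 2))
String 3: 'JcbmOH8=' → valid
String 4: 'OAnqNs==' → invalid (bad trailing bits)
String 5: 'FA======' → invalid (6 pad chars (max 2))

Answer: yes no yes no no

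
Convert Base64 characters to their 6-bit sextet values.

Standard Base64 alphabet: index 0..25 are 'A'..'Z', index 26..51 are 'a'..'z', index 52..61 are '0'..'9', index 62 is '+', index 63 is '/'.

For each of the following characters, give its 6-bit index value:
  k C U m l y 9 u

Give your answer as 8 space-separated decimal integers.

Answer: 36 2 20 38 37 50 61 46

Derivation:
'k': a..z range, 26 + ord('k') − ord('a') = 36
'C': A..Z range, ord('C') − ord('A') = 2
'U': A..Z range, ord('U') − ord('A') = 20
'm': a..z range, 26 + ord('m') − ord('a') = 38
'l': a..z range, 26 + ord('l') − ord('a') = 37
'y': a..z range, 26 + ord('y') − ord('a') = 50
'9': 0..9 range, 52 + ord('9') − ord('0') = 61
'u': a..z range, 26 + ord('u') − ord('a') = 46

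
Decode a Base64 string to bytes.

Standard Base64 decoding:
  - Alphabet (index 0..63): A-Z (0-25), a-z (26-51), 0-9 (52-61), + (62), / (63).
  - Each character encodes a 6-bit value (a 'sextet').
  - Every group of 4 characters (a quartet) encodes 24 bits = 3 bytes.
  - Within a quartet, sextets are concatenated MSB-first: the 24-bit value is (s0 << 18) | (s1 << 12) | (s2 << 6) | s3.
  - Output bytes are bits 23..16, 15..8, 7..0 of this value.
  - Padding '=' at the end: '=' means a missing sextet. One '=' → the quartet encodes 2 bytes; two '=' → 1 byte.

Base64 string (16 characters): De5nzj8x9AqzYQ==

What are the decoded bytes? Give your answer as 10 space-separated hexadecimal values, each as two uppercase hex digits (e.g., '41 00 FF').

After char 0 ('D'=3): chars_in_quartet=1 acc=0x3 bytes_emitted=0
After char 1 ('e'=30): chars_in_quartet=2 acc=0xDE bytes_emitted=0
After char 2 ('5'=57): chars_in_quartet=3 acc=0x37B9 bytes_emitted=0
After char 3 ('n'=39): chars_in_quartet=4 acc=0xDEE67 -> emit 0D EE 67, reset; bytes_emitted=3
After char 4 ('z'=51): chars_in_quartet=1 acc=0x33 bytes_emitted=3
After char 5 ('j'=35): chars_in_quartet=2 acc=0xCE3 bytes_emitted=3
After char 6 ('8'=60): chars_in_quartet=3 acc=0x338FC bytes_emitted=3
After char 7 ('x'=49): chars_in_quartet=4 acc=0xCE3F31 -> emit CE 3F 31, reset; bytes_emitted=6
After char 8 ('9'=61): chars_in_quartet=1 acc=0x3D bytes_emitted=6
After char 9 ('A'=0): chars_in_quartet=2 acc=0xF40 bytes_emitted=6
After char 10 ('q'=42): chars_in_quartet=3 acc=0x3D02A bytes_emitted=6
After char 11 ('z'=51): chars_in_quartet=4 acc=0xF40AB3 -> emit F4 0A B3, reset; bytes_emitted=9
After char 12 ('Y'=24): chars_in_quartet=1 acc=0x18 bytes_emitted=9
After char 13 ('Q'=16): chars_in_quartet=2 acc=0x610 bytes_emitted=9
Padding '==': partial quartet acc=0x610 -> emit 61; bytes_emitted=10

Answer: 0D EE 67 CE 3F 31 F4 0A B3 61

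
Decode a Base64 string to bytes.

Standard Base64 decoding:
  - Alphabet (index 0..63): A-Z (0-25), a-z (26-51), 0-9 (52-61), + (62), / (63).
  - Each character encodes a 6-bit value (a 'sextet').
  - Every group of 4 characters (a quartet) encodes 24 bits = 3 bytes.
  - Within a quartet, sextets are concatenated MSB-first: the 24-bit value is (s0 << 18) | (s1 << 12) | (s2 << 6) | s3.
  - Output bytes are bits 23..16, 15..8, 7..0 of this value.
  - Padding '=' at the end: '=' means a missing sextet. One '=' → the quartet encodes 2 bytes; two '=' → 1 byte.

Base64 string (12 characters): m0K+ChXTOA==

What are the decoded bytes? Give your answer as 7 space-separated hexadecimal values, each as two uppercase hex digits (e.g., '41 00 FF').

Answer: 9B 42 BE 0A 15 D3 38

Derivation:
After char 0 ('m'=38): chars_in_quartet=1 acc=0x26 bytes_emitted=0
After char 1 ('0'=52): chars_in_quartet=2 acc=0x9B4 bytes_emitted=0
After char 2 ('K'=10): chars_in_quartet=3 acc=0x26D0A bytes_emitted=0
After char 3 ('+'=62): chars_in_quartet=4 acc=0x9B42BE -> emit 9B 42 BE, reset; bytes_emitted=3
After char 4 ('C'=2): chars_in_quartet=1 acc=0x2 bytes_emitted=3
After char 5 ('h'=33): chars_in_quartet=2 acc=0xA1 bytes_emitted=3
After char 6 ('X'=23): chars_in_quartet=3 acc=0x2857 bytes_emitted=3
After char 7 ('T'=19): chars_in_quartet=4 acc=0xA15D3 -> emit 0A 15 D3, reset; bytes_emitted=6
After char 8 ('O'=14): chars_in_quartet=1 acc=0xE bytes_emitted=6
After char 9 ('A'=0): chars_in_quartet=2 acc=0x380 bytes_emitted=6
Padding '==': partial quartet acc=0x380 -> emit 38; bytes_emitted=7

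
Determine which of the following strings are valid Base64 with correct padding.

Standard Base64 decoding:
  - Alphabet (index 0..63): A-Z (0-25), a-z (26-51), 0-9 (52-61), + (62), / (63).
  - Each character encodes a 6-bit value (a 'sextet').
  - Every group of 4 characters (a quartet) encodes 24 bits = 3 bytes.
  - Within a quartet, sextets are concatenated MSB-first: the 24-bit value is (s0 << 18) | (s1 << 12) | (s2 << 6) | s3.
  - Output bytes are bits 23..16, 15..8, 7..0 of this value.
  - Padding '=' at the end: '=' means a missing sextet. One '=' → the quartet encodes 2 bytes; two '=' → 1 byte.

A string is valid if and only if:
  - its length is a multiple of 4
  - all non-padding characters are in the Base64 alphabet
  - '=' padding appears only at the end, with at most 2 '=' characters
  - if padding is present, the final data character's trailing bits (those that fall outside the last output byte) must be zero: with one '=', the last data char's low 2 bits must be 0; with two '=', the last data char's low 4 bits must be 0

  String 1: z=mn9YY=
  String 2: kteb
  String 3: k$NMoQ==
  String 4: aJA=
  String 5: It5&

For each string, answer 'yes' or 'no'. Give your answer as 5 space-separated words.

String 1: 'z=mn9YY=' → invalid (bad char(s): ['=']; '=' in middle)
String 2: 'kteb' → valid
String 3: 'k$NMoQ==' → invalid (bad char(s): ['$'])
String 4: 'aJA=' → valid
String 5: 'It5&' → invalid (bad char(s): ['&'])

Answer: no yes no yes no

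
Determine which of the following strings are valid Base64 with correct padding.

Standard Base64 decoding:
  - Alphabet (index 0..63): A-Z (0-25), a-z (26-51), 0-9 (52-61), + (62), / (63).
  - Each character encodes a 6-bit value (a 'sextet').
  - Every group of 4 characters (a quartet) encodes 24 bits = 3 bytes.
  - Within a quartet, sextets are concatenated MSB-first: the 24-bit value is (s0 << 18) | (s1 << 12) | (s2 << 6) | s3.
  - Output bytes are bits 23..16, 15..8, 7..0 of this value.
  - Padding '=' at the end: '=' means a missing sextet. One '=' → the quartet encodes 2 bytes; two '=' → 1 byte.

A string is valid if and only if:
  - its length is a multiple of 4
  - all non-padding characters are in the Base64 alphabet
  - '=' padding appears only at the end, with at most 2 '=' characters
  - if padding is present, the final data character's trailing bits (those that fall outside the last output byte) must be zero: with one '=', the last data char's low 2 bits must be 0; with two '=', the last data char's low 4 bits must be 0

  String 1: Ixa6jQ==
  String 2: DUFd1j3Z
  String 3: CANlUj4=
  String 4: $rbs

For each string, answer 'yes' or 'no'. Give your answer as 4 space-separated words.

Answer: yes yes yes no

Derivation:
String 1: 'Ixa6jQ==' → valid
String 2: 'DUFd1j3Z' → valid
String 3: 'CANlUj4=' → valid
String 4: '$rbs' → invalid (bad char(s): ['$'])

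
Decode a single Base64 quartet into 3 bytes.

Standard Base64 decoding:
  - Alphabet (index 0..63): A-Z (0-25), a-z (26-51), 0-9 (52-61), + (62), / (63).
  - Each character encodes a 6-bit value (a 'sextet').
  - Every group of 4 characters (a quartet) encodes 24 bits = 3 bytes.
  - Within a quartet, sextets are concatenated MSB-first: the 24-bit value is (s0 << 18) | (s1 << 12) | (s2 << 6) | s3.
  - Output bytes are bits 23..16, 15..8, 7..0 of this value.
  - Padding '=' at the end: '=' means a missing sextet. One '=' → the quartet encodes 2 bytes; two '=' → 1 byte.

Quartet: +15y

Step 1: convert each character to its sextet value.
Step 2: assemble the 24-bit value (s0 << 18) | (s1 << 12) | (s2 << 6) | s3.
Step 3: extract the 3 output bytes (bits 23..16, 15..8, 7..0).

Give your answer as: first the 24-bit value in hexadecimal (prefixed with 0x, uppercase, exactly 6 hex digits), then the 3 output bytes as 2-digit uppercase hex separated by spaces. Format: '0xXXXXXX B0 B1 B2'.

Sextets: +=62, 1=53, 5=57, y=50
24-bit: (62<<18) | (53<<12) | (57<<6) | 50
      = 0xF80000 | 0x035000 | 0x000E40 | 0x000032
      = 0xFB5E72
Bytes: (v>>16)&0xFF=FB, (v>>8)&0xFF=5E, v&0xFF=72

Answer: 0xFB5E72 FB 5E 72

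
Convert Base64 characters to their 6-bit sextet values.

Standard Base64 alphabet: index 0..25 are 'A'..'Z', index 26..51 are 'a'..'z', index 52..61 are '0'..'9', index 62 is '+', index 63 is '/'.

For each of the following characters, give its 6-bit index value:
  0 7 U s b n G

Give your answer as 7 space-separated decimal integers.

Answer: 52 59 20 44 27 39 6

Derivation:
'0': 0..9 range, 52 + ord('0') − ord('0') = 52
'7': 0..9 range, 52 + ord('7') − ord('0') = 59
'U': A..Z range, ord('U') − ord('A') = 20
's': a..z range, 26 + ord('s') − ord('a') = 44
'b': a..z range, 26 + ord('b') − ord('a') = 27
'n': a..z range, 26 + ord('n') − ord('a') = 39
'G': A..Z range, ord('G') − ord('A') = 6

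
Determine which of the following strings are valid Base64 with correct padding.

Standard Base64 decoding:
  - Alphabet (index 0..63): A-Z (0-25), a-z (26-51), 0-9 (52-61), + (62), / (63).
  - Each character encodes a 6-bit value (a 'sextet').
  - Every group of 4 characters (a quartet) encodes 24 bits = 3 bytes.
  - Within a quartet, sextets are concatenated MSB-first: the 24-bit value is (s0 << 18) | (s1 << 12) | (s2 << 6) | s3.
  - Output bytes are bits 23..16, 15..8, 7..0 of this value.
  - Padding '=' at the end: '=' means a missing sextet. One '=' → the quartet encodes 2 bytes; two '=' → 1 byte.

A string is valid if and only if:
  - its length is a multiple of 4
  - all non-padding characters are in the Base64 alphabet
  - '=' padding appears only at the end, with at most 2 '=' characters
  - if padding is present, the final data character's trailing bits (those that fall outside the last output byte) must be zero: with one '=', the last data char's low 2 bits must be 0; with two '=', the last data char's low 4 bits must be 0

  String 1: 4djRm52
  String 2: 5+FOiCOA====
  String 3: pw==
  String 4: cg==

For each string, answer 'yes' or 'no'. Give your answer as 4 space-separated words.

Answer: no no yes yes

Derivation:
String 1: '4djRm52' → invalid (len=7 not mult of 4)
String 2: '5+FOiCOA====' → invalid (4 pad chars (max 2))
String 3: 'pw==' → valid
String 4: 'cg==' → valid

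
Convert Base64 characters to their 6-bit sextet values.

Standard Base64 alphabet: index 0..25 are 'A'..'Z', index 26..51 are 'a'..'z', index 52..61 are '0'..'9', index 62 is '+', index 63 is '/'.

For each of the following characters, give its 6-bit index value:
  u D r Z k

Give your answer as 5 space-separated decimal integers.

'u': a..z range, 26 + ord('u') − ord('a') = 46
'D': A..Z range, ord('D') − ord('A') = 3
'r': a..z range, 26 + ord('r') − ord('a') = 43
'Z': A..Z range, ord('Z') − ord('A') = 25
'k': a..z range, 26 + ord('k') − ord('a') = 36

Answer: 46 3 43 25 36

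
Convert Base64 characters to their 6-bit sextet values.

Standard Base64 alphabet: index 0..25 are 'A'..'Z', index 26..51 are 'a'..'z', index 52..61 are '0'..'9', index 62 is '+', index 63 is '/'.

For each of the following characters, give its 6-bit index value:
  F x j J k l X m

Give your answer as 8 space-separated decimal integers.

Answer: 5 49 35 9 36 37 23 38

Derivation:
'F': A..Z range, ord('F') − ord('A') = 5
'x': a..z range, 26 + ord('x') − ord('a') = 49
'j': a..z range, 26 + ord('j') − ord('a') = 35
'J': A..Z range, ord('J') − ord('A') = 9
'k': a..z range, 26 + ord('k') − ord('a') = 36
'l': a..z range, 26 + ord('l') − ord('a') = 37
'X': A..Z range, ord('X') − ord('A') = 23
'm': a..z range, 26 + ord('m') − ord('a') = 38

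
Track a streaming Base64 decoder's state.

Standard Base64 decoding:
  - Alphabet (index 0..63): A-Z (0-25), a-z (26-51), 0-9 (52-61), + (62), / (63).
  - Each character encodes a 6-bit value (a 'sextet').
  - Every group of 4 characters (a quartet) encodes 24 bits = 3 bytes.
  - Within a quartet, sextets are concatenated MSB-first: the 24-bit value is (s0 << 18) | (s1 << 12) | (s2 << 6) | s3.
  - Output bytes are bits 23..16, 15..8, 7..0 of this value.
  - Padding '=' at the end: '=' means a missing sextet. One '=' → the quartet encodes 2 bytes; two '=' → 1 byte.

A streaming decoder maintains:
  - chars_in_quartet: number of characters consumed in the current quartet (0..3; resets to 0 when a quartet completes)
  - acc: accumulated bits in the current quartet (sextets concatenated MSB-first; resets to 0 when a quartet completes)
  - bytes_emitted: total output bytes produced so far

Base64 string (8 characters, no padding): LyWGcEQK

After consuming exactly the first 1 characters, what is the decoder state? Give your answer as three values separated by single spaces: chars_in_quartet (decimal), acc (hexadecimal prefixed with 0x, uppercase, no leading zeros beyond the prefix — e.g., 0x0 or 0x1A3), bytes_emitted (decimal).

After char 0 ('L'=11): chars_in_quartet=1 acc=0xB bytes_emitted=0

Answer: 1 0xB 0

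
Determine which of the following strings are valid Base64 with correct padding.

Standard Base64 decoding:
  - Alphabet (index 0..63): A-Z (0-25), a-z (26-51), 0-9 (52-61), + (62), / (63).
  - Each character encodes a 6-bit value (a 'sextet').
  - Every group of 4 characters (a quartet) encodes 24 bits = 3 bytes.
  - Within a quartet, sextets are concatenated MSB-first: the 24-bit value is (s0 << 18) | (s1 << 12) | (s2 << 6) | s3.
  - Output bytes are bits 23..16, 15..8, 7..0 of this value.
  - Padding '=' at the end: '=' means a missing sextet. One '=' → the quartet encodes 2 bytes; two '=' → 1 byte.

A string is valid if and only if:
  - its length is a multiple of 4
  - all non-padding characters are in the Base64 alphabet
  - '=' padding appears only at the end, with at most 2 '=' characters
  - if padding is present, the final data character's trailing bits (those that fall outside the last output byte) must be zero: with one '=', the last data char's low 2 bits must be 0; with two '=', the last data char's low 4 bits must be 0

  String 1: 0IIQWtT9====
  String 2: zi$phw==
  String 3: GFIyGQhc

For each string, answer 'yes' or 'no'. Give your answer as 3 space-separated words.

Answer: no no yes

Derivation:
String 1: '0IIQWtT9====' → invalid (4 pad chars (max 2))
String 2: 'zi$phw==' → invalid (bad char(s): ['$'])
String 3: 'GFIyGQhc' → valid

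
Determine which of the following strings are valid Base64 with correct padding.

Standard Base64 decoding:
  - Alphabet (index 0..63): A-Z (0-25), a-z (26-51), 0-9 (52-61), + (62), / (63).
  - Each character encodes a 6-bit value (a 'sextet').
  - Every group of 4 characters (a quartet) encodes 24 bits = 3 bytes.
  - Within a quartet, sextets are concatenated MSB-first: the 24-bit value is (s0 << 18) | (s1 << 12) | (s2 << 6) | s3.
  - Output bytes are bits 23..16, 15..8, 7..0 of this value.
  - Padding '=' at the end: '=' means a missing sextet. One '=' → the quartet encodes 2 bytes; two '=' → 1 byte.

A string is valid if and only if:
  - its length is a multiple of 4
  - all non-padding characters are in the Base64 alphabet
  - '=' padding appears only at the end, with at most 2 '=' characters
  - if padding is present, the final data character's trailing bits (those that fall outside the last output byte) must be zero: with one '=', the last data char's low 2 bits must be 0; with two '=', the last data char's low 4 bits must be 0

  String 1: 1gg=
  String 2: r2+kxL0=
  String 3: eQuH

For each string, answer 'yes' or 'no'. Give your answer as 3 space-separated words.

Answer: yes yes yes

Derivation:
String 1: '1gg=' → valid
String 2: 'r2+kxL0=' → valid
String 3: 'eQuH' → valid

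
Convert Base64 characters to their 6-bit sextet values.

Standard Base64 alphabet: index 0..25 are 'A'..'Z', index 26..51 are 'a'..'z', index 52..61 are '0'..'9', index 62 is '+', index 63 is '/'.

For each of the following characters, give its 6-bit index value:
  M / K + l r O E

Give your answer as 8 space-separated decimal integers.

Answer: 12 63 10 62 37 43 14 4

Derivation:
'M': A..Z range, ord('M') − ord('A') = 12
'/': index 63
'K': A..Z range, ord('K') − ord('A') = 10
'+': index 62
'l': a..z range, 26 + ord('l') − ord('a') = 37
'r': a..z range, 26 + ord('r') − ord('a') = 43
'O': A..Z range, ord('O') − ord('A') = 14
'E': A..Z range, ord('E') − ord('A') = 4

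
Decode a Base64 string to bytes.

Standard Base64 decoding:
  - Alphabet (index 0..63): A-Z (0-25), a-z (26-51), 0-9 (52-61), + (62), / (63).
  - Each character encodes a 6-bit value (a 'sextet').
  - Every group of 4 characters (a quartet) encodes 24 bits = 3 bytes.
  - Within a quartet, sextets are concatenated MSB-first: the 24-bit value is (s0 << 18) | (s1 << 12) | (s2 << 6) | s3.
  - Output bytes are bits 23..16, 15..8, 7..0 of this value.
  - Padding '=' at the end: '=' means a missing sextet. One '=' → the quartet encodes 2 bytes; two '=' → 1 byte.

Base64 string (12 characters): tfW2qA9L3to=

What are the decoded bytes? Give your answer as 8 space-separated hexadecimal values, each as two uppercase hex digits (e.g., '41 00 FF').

After char 0 ('t'=45): chars_in_quartet=1 acc=0x2D bytes_emitted=0
After char 1 ('f'=31): chars_in_quartet=2 acc=0xB5F bytes_emitted=0
After char 2 ('W'=22): chars_in_quartet=3 acc=0x2D7D6 bytes_emitted=0
After char 3 ('2'=54): chars_in_quartet=4 acc=0xB5F5B6 -> emit B5 F5 B6, reset; bytes_emitted=3
After char 4 ('q'=42): chars_in_quartet=1 acc=0x2A bytes_emitted=3
After char 5 ('A'=0): chars_in_quartet=2 acc=0xA80 bytes_emitted=3
After char 6 ('9'=61): chars_in_quartet=3 acc=0x2A03D bytes_emitted=3
After char 7 ('L'=11): chars_in_quartet=4 acc=0xA80F4B -> emit A8 0F 4B, reset; bytes_emitted=6
After char 8 ('3'=55): chars_in_quartet=1 acc=0x37 bytes_emitted=6
After char 9 ('t'=45): chars_in_quartet=2 acc=0xDED bytes_emitted=6
After char 10 ('o'=40): chars_in_quartet=3 acc=0x37B68 bytes_emitted=6
Padding '=': partial quartet acc=0x37B68 -> emit DE DA; bytes_emitted=8

Answer: B5 F5 B6 A8 0F 4B DE DA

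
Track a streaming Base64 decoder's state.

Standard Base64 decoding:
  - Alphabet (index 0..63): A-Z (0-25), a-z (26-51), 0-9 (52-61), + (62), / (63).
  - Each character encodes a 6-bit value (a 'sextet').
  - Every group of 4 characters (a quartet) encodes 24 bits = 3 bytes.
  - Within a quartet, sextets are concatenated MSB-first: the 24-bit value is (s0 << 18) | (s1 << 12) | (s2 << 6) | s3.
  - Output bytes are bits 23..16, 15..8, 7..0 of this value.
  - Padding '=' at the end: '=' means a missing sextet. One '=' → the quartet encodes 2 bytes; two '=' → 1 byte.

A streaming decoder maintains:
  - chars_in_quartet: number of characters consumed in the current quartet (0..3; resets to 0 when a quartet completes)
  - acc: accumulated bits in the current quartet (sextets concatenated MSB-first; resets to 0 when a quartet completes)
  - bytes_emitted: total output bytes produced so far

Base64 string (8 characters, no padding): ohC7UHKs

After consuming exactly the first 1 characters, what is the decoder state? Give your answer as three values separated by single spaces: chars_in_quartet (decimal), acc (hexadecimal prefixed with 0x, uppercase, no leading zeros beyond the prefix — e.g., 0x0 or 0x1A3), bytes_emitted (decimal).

Answer: 1 0x28 0

Derivation:
After char 0 ('o'=40): chars_in_quartet=1 acc=0x28 bytes_emitted=0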